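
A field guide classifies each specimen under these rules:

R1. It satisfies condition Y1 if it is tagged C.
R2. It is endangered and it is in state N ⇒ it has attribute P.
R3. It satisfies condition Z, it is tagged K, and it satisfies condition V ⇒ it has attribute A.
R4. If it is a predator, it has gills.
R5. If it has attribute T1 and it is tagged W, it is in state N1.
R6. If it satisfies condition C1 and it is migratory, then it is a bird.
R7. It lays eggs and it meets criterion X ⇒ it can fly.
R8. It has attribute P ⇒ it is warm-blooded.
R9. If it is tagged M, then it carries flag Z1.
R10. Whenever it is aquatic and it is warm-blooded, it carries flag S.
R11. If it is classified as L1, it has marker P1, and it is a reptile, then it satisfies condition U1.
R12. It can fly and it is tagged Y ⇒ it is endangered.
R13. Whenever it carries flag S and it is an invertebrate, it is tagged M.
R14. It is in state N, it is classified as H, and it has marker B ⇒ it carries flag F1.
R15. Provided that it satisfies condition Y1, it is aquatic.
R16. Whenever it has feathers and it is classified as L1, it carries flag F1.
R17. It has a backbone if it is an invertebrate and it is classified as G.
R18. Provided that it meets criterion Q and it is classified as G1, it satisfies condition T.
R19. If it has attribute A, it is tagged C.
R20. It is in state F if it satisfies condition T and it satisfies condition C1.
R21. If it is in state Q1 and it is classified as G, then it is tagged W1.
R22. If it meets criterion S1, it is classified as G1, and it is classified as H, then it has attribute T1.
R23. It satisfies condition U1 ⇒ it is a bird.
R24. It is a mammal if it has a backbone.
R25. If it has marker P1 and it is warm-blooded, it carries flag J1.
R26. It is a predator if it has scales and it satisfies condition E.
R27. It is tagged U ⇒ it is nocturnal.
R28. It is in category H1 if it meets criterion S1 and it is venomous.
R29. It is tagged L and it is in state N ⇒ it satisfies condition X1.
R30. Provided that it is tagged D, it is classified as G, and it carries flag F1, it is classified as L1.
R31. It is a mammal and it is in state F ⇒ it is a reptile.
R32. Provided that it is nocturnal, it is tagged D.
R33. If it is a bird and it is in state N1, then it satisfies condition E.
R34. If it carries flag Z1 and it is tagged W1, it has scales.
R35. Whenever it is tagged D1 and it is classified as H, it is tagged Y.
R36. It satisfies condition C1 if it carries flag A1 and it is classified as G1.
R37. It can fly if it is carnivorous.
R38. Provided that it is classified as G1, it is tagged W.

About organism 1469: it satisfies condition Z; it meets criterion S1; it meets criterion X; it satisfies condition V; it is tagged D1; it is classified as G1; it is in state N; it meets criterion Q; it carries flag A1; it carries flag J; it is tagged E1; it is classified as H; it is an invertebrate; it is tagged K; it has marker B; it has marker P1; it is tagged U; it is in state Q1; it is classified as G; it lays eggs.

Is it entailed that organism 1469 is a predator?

By R3 (it satisfies condition Z, it is tagged K, it satisfies condition V): it has attribute A.
By R7 (it lays eggs, it meets criterion X): it can fly.
By R14 (it is in state N, it is classified as H, it has marker B): it carries flag F1.
By R17 (it is an invertebrate, it is classified as G): it has a backbone.
By R18 (it meets criterion Q, it is classified as G1): it satisfies condition T.
By R19 (it has attribute A): it is tagged C.
By R21 (it is in state Q1, it is classified as G): it is tagged W1.
By R22 (it meets criterion S1, it is classified as G1, it is classified as H): it has attribute T1.
By R24 (it has a backbone): it is a mammal.
By R27 (it is tagged U): it is nocturnal.
By R32 (it is nocturnal): it is tagged D.
By R35 (it is tagged D1, it is classified as H): it is tagged Y.
By R36 (it carries flag A1, it is classified as G1): it satisfies condition C1.
By R38 (it is classified as G1): it is tagged W.
By R1 (it is tagged C): it satisfies condition Y1.
By R5 (it has attribute T1, it is tagged W): it is in state N1.
By R12 (it can fly, it is tagged Y): it is endangered.
By R15 (it satisfies condition Y1): it is aquatic.
By R20 (it satisfies condition T, it satisfies condition C1): it is in state F.
By R30 (it is tagged D, it is classified as G, it carries flag F1): it is classified as L1.
By R31 (it is a mammal, it is in state F): it is a reptile.
By R2 (it is endangered, it is in state N): it has attribute P.
By R8 (it has attribute P): it is warm-blooded.
By R10 (it is aquatic, it is warm-blooded): it carries flag S.
By R11 (it is classified as L1, it has marker P1, it is a reptile): it satisfies condition U1.
By R13 (it carries flag S, it is an invertebrate): it is tagged M.
By R23 (it satisfies condition U1): it is a bird.
By R33 (it is a bird, it is in state N1): it satisfies condition E.
By R9 (it is tagged M): it carries flag Z1.
By R34 (it carries flag Z1, it is tagged W1): it has scales.
By R26 (it has scales, it satisfies condition E): it is a predator.

Yes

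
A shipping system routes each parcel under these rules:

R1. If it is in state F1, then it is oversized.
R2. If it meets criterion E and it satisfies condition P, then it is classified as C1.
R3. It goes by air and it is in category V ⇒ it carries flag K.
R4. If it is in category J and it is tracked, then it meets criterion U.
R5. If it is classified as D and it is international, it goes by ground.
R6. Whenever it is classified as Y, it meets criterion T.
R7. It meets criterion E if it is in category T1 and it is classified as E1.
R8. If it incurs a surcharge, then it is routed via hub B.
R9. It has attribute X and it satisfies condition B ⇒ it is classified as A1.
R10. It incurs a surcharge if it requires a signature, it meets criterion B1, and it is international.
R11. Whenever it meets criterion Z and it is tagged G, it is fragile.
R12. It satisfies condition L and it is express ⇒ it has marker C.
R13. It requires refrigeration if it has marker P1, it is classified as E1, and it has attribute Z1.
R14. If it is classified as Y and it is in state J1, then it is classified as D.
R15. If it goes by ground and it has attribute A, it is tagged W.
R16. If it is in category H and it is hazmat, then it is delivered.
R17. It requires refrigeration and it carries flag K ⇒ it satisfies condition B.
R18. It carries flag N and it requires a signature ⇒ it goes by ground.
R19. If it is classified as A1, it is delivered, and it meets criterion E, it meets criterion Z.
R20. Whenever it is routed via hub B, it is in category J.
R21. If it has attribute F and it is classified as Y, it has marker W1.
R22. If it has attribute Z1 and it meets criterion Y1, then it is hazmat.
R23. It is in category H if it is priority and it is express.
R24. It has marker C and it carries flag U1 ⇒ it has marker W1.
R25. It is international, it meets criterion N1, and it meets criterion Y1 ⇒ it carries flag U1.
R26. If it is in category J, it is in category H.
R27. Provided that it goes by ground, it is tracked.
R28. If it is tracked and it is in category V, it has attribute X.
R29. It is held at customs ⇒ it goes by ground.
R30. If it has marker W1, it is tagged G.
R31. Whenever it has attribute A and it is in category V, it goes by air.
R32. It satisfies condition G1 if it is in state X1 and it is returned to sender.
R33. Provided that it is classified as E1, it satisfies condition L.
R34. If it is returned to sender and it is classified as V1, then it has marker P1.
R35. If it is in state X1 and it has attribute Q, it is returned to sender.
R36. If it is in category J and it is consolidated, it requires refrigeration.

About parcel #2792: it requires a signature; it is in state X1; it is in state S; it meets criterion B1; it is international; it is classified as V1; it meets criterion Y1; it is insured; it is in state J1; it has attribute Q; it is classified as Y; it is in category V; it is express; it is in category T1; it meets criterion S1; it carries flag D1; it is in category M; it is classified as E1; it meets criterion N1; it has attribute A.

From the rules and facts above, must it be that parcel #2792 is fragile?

No

Forward chaining from the given facts derives: meets criterion T, meets criterion E, incurs a surcharge, is classified as D, carries flag U1, goes by air, satisfies condition L, is returned to sender, carries flag K, goes by ground, is routed via hub B, has marker C, is tagged W, is in category J, has marker W1, is in category H, is tracked, has attribute X, is tagged G, satisfies condition G1, has marker P1, meets criterion U.
The only rule concluding "it is fragile" is R11, which needs "it meets criterion Z"; that is never established.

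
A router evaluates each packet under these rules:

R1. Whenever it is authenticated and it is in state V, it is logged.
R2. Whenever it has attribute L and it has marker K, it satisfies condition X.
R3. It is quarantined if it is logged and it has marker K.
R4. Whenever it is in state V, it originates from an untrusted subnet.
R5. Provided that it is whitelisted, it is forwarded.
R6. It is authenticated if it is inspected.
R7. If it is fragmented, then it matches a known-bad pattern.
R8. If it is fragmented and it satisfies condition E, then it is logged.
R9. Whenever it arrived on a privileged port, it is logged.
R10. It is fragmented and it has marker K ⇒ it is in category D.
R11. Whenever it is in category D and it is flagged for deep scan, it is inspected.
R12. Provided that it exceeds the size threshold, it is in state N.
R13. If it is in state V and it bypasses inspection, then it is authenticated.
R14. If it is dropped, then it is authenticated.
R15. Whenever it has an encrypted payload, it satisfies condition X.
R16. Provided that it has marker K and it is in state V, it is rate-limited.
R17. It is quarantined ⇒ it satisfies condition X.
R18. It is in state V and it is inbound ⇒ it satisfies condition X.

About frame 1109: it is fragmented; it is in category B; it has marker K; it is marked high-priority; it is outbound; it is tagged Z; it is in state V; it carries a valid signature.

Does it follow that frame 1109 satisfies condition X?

Forward chaining from the given facts derives: originates from an untrusted subnet, matches a known-bad pattern, is in category D, is rate-limited.
Rules concluding "it satisfies condition X": R2 needs "it has attribute L"; R15 needs "it has an encrypted payload"; R17 needs "it is quarantined"; R18 needs "it is inbound" — none of these are established.

No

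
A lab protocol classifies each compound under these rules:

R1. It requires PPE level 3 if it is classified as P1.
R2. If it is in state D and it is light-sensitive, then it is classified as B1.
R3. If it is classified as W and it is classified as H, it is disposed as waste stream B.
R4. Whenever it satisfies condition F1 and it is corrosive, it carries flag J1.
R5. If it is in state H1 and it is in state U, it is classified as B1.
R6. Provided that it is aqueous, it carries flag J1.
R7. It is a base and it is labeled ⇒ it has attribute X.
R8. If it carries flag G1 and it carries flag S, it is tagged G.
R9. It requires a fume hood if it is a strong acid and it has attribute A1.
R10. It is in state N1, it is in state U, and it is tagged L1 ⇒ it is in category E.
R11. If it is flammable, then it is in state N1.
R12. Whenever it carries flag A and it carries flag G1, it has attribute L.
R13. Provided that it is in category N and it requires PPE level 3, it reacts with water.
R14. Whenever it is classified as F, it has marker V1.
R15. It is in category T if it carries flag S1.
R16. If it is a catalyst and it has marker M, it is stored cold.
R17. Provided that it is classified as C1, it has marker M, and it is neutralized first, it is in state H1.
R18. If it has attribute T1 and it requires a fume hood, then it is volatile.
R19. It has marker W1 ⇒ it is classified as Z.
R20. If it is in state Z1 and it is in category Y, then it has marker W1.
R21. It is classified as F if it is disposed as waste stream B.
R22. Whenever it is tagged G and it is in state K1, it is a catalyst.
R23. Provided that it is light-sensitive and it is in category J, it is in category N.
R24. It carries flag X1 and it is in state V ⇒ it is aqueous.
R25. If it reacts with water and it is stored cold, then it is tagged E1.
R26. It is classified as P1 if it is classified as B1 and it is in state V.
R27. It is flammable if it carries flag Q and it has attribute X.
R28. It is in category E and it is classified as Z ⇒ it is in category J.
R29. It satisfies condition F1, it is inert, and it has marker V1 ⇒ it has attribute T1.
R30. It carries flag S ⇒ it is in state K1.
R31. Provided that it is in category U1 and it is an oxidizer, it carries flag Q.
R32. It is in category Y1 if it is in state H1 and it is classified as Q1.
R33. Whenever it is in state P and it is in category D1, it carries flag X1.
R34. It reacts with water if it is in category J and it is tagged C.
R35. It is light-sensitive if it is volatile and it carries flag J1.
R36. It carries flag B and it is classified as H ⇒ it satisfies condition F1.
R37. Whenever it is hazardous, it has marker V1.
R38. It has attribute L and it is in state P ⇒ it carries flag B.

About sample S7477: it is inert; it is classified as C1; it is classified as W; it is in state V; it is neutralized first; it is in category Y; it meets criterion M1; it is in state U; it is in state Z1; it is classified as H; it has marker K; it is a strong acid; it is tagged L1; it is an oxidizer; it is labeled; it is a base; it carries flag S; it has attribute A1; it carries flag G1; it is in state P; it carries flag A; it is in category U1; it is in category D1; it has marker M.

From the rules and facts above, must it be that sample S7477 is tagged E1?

By R3 (it is classified as W, it is classified as H): it is disposed as waste stream B.
By R7 (it is a base, it is labeled): it has attribute X.
By R8 (it carries flag G1, it carries flag S): it is tagged G.
By R9 (it is a strong acid, it has attribute A1): it requires a fume hood.
By R12 (it carries flag A, it carries flag G1): it has attribute L.
By R17 (it is classified as C1, it has marker M, it is neutralized first): it is in state H1.
By R20 (it is in state Z1, it is in category Y): it has marker W1.
By R21 (it is disposed as waste stream B): it is classified as F.
By R30 (it carries flag S): it is in state K1.
By R31 (it is in category U1, it is an oxidizer): it carries flag Q.
By R33 (it is in state P, it is in category D1): it carries flag X1.
By R38 (it has attribute L, it is in state P): it carries flag B.
By R5 (it is in state H1, it is in state U): it is classified as B1.
By R14 (it is classified as F): it has marker V1.
By R19 (it has marker W1): it is classified as Z.
By R22 (it is tagged G, it is in state K1): it is a catalyst.
By R24 (it carries flag X1, it is in state V): it is aqueous.
By R26 (it is classified as B1, it is in state V): it is classified as P1.
By R27 (it carries flag Q, it has attribute X): it is flammable.
By R36 (it carries flag B, it is classified as H): it satisfies condition F1.
By R1 (it is classified as P1): it requires PPE level 3.
By R6 (it is aqueous): it carries flag J1.
By R11 (it is flammable): it is in state N1.
By R16 (it is a catalyst, it has marker M): it is stored cold.
By R29 (it satisfies condition F1, it is inert, it has marker V1): it has attribute T1.
By R10 (it is in state N1, it is in state U, it is tagged L1): it is in category E.
By R18 (it has attribute T1, it requires a fume hood): it is volatile.
By R28 (it is in category E, it is classified as Z): it is in category J.
By R35 (it is volatile, it carries flag J1): it is light-sensitive.
By R23 (it is light-sensitive, it is in category J): it is in category N.
By R13 (it is in category N, it requires PPE level 3): it reacts with water.
By R25 (it reacts with water, it is stored cold): it is tagged E1.

Yes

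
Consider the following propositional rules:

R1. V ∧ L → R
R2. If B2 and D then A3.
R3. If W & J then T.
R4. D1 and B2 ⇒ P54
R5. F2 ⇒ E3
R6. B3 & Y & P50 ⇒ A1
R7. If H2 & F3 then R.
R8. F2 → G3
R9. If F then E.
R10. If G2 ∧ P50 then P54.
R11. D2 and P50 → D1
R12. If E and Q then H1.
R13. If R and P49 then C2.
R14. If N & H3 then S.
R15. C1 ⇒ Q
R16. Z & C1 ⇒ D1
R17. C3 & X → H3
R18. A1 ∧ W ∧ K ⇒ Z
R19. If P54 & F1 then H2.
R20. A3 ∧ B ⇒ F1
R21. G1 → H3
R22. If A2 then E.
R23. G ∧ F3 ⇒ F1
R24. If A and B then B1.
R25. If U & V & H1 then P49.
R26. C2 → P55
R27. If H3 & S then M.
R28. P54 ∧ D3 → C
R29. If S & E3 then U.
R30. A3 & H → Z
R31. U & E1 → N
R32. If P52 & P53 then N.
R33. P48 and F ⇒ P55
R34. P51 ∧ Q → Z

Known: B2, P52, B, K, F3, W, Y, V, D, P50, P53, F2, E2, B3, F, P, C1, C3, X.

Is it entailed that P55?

Yes

A3  (by R2: B2, D)
E3  (by R5: F2)
A1  (by R6: B3, Y, P50)
E  (by R9: F)
Q  (by R15: C1)
H3  (by R17: C3, X)
Z  (by R18: A1, W, K)
F1  (by R20: A3, B)
N  (by R32: P52, P53)
H1  (by R12: E, Q)
S  (by R14: N, H3)
D1  (by R16: Z, C1)
U  (by R29: S, E3)
P54  (by R4: D1, B2)
H2  (by R19: P54, F1)
P49  (by R25: U, V, H1)
R  (by R7: H2, F3)
C2  (by R13: R, P49)
P55  (by R26: C2)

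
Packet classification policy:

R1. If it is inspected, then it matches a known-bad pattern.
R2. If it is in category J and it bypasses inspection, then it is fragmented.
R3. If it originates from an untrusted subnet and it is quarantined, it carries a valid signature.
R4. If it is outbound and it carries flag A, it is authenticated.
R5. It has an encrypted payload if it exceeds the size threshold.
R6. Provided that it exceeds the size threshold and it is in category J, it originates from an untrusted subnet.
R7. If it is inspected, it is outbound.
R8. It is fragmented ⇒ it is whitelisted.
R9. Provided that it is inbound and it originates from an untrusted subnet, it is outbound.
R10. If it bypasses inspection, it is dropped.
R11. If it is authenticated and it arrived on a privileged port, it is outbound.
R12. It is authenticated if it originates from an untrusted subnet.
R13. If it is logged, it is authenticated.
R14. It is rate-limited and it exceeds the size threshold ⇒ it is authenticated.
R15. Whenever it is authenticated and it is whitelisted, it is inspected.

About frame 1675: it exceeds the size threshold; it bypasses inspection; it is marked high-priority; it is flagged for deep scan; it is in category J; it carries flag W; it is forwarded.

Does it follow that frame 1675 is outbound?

By R2 (it is in category J, it bypasses inspection): it is fragmented.
By R6 (it exceeds the size threshold, it is in category J): it originates from an untrusted subnet.
By R8 (it is fragmented): it is whitelisted.
By R12 (it originates from an untrusted subnet): it is authenticated.
By R15 (it is authenticated, it is whitelisted): it is inspected.
By R7 (it is inspected): it is outbound.

Yes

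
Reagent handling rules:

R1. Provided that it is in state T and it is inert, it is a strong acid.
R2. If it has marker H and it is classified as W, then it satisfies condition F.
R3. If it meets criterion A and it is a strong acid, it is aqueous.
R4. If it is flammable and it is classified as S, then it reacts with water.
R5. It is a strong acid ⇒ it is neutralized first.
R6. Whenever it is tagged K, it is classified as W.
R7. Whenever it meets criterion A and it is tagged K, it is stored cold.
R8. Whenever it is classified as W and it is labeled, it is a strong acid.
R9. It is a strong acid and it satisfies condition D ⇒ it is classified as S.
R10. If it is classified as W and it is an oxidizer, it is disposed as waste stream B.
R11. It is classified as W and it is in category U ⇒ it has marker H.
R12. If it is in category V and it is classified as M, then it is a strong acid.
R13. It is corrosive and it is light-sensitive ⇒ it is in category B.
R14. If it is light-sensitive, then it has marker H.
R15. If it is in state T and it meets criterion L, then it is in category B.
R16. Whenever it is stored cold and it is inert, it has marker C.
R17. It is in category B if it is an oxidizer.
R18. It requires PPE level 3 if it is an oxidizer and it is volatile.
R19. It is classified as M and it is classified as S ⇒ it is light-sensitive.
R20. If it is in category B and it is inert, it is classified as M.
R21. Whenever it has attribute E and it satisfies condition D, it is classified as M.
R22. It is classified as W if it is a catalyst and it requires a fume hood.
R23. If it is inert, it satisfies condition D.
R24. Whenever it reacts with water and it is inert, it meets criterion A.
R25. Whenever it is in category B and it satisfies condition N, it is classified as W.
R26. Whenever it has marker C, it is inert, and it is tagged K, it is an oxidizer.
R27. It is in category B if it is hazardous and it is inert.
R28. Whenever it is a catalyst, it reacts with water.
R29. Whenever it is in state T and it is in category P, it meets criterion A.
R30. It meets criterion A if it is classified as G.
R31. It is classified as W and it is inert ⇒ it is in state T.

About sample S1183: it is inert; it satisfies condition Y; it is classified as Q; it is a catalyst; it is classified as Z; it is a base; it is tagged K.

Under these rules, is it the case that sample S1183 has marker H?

Yes

By R6 (it is tagged K): it is classified as W.
By R23 (it is inert): it satisfies condition D.
By R28 (it is a catalyst): it reacts with water.
By R31 (it is classified as W, it is inert): it is in state T.
By R1 (it is in state T, it is inert): it is a strong acid.
By R9 (it is a strong acid, it satisfies condition D): it is classified as S.
By R24 (it reacts with water, it is inert): it meets criterion A.
By R7 (it meets criterion A, it is tagged K): it is stored cold.
By R16 (it is stored cold, it is inert): it has marker C.
By R26 (it has marker C, it is inert, it is tagged K): it is an oxidizer.
By R17 (it is an oxidizer): it is in category B.
By R20 (it is in category B, it is inert): it is classified as M.
By R19 (it is classified as M, it is classified as S): it is light-sensitive.
By R14 (it is light-sensitive): it has marker H.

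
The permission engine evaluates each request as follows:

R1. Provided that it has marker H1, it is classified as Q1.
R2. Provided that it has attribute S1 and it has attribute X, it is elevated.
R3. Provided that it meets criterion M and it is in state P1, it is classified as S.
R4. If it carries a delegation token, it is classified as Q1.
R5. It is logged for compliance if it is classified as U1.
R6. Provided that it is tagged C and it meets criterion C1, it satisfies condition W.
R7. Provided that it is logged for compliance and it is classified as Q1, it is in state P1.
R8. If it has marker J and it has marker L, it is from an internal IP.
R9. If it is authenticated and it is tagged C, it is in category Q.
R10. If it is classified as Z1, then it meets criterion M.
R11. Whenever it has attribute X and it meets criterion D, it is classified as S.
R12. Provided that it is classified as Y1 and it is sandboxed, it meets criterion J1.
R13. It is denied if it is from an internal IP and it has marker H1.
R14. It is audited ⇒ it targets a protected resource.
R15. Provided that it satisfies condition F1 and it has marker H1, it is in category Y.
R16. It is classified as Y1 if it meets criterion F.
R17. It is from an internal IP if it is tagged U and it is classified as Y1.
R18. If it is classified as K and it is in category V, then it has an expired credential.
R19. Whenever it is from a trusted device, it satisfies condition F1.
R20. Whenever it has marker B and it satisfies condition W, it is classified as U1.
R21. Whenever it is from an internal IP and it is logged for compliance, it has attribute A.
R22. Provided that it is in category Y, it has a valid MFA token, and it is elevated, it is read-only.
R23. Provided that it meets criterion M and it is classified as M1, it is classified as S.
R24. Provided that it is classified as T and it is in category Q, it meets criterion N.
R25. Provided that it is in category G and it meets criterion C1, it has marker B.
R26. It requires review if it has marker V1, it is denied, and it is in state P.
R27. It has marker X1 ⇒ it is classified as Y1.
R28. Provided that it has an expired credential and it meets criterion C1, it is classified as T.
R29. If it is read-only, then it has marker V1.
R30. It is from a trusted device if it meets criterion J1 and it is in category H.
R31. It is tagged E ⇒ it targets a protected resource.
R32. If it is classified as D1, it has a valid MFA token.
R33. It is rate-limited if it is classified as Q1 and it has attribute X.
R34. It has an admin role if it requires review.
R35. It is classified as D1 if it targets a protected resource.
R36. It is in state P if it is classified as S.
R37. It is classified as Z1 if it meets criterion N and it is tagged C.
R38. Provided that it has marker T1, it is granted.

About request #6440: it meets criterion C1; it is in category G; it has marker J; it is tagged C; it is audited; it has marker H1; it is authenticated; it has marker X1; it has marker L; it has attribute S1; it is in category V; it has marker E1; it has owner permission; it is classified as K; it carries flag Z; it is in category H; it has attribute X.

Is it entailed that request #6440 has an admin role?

Forward chaining from the given facts derives: is classified as Q1, is elevated, satisfies condition W, is from an internal IP, is in category Q, is denied, targets a protected resource, has an expired credential, has marker B, is classified as Y1, is classified as T, is rate-limited, is classified as D1, is classified as U1, meets criterion N, has a valid MFA token, is classified as Z1, is logged for compliance, is in state P1, meets criterion M, has attribute A, is classified as S, is in state P.
The only rule concluding "it has an admin role" is R34, which needs "it requires review"; that is never established.

No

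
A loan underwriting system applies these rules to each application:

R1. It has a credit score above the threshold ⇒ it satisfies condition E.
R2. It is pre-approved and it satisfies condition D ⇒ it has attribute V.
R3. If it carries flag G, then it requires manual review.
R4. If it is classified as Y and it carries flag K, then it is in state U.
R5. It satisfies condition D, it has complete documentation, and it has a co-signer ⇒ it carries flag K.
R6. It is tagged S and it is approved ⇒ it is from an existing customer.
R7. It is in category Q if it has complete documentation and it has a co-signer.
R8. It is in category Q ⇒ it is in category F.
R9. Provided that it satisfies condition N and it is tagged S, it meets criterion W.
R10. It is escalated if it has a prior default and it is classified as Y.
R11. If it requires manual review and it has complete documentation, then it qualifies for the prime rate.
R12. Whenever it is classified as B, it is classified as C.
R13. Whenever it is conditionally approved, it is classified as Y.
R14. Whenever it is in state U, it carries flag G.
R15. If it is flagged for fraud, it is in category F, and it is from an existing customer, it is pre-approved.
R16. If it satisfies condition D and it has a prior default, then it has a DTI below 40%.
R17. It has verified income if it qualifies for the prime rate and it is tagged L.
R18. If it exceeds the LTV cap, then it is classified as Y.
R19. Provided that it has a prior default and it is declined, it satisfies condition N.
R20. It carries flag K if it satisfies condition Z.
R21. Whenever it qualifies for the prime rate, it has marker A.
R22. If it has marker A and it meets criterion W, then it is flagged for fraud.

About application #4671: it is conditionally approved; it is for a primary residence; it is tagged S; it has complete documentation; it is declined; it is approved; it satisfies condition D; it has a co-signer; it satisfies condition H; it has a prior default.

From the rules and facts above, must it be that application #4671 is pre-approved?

By R5 (it satisfies condition D, it has complete documentation, it has a co-signer): it carries flag K.
By R6 (it is tagged S, it is approved): it is from an existing customer.
By R7 (it has complete documentation, it has a co-signer): it is in category Q.
By R8 (it is in category Q): it is in category F.
By R13 (it is conditionally approved): it is classified as Y.
By R19 (it has a prior default, it is declined): it satisfies condition N.
By R4 (it is classified as Y, it carries flag K): it is in state U.
By R9 (it satisfies condition N, it is tagged S): it meets criterion W.
By R14 (it is in state U): it carries flag G.
By R3 (it carries flag G): it requires manual review.
By R11 (it requires manual review, it has complete documentation): it qualifies for the prime rate.
By R21 (it qualifies for the prime rate): it has marker A.
By R22 (it has marker A, it meets criterion W): it is flagged for fraud.
By R15 (it is flagged for fraud, it is in category F, it is from an existing customer): it is pre-approved.

Yes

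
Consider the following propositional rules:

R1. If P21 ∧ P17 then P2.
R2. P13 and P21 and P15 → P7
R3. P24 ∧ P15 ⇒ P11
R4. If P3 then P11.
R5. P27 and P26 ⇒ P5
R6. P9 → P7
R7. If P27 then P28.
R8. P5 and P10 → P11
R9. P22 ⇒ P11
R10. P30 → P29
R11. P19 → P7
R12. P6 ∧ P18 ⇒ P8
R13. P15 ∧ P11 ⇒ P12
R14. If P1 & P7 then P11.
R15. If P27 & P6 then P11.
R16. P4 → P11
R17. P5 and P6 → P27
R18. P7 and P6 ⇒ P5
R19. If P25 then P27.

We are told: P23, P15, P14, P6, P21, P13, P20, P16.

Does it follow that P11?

P7  (by R2: P13, P21, P15)
P5  (by R18: P7, P6)
P27  (by R17: P5, P6)
P11  (by R15: P27, P6)

Yes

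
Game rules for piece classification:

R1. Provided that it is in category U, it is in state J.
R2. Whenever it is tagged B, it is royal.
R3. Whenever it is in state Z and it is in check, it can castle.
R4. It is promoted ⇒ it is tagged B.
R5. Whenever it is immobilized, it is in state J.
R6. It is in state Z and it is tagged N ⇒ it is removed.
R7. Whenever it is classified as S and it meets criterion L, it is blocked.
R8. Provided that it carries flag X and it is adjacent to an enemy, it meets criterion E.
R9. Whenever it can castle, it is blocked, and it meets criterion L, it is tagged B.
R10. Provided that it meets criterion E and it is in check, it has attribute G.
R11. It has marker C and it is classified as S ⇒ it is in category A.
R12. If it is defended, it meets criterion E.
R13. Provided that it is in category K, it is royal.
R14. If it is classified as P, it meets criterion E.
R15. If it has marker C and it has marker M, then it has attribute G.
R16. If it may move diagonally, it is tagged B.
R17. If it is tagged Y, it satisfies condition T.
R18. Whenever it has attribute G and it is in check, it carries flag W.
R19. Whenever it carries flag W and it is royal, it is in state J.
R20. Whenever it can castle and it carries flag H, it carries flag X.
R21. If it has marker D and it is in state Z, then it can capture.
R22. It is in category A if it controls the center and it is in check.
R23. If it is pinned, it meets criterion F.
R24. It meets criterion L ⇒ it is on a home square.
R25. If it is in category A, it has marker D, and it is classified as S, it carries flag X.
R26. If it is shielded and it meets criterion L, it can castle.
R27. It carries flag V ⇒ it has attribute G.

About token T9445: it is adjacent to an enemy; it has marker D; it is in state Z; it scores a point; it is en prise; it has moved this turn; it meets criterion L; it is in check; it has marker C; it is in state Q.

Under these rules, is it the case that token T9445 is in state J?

Forward chaining from the given facts derives: can castle, can capture, is on a home square.
Rules concluding "it is in state J": R1 needs "it is in category U"; R5 needs "it is immobilized"; R19 needs "it carries flag W" — none of these are established.

No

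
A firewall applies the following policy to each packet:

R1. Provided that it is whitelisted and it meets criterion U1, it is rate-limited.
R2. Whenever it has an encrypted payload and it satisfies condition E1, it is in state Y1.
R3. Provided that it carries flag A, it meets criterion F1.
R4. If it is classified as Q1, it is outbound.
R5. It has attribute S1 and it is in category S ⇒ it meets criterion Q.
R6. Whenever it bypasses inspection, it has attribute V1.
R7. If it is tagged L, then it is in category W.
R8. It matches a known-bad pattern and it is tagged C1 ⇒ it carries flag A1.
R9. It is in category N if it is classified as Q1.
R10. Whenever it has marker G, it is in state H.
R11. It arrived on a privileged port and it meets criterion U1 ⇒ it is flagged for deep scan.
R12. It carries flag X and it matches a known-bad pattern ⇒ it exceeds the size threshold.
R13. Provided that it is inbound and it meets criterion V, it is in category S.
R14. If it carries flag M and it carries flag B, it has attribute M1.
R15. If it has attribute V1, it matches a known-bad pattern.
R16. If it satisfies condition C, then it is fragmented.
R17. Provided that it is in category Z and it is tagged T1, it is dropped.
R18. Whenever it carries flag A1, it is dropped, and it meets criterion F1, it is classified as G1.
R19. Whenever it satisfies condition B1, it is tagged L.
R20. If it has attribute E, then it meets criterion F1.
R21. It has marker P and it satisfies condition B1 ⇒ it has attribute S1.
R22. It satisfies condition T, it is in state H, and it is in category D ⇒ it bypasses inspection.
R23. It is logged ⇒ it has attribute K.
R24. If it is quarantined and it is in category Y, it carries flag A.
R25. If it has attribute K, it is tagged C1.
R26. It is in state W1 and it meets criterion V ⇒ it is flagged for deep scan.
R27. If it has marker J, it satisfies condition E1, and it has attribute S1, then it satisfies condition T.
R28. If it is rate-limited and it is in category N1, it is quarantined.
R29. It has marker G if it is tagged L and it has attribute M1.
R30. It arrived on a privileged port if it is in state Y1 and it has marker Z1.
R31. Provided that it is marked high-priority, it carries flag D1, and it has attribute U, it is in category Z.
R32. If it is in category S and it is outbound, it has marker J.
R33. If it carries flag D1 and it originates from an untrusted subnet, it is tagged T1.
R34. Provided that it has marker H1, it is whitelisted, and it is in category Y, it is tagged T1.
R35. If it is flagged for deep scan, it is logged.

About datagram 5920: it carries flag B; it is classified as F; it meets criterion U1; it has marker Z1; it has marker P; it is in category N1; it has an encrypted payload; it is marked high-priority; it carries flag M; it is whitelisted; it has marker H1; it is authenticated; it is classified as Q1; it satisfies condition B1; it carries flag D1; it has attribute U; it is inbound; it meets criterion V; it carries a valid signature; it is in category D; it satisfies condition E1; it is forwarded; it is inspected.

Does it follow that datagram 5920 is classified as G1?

Forward chaining from the given facts derives: is rate-limited, is in state Y1, is outbound, is in category N, is in category S, has attribute M1, is tagged L, has attribute S1, is quarantined, has marker G, arrived on a privileged port, is in category Z, has marker J, meets criterion Q, is in category W, is in state H, is flagged for deep scan, satisfies condition T, is logged, bypasses inspection, has attribute K, is tagged C1, has attribute V1, matches a known-bad pattern, carries flag A1.
The only rule concluding "it is classified as G1" is R18, which needs "it is dropped"; that is never established.

No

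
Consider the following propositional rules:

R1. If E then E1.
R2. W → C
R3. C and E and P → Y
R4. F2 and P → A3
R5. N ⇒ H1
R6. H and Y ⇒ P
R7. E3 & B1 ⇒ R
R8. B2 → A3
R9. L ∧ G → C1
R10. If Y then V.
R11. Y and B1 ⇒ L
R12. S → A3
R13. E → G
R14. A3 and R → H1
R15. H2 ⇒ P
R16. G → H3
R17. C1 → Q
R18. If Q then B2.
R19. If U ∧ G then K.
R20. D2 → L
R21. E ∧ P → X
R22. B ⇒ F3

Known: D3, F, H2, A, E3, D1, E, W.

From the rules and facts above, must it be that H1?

Forward chaining from the given facts derives: E1, C, G, P, H3, X, Y, V.
Rules concluding H1: R5 needs N; R14 needs A3 — none of these are established.

No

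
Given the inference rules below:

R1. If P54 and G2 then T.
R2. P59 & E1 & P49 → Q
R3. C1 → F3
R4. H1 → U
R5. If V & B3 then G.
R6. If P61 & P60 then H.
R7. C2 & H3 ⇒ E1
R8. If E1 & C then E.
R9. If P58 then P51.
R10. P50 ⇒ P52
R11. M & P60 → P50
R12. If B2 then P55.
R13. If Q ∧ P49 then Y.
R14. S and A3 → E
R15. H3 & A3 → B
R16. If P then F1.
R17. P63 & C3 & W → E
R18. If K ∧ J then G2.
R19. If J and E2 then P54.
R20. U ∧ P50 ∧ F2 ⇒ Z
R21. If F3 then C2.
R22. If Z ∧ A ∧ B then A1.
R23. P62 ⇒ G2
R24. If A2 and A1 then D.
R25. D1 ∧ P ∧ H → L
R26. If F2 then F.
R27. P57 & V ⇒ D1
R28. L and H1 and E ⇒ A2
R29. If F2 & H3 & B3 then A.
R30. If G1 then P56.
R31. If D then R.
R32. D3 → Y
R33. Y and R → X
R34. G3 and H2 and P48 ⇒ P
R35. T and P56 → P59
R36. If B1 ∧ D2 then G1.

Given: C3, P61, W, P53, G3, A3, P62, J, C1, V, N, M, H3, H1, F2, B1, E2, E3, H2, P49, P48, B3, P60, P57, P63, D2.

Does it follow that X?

F3  (by R3: C1)
U  (by R4: H1)
H  (by R6: P61, P60)
P50  (by R11: M, P60)
B  (by R15: H3, A3)
E  (by R17: P63, C3, W)
P54  (by R19: J, E2)
Z  (by R20: U, P50, F2)
C2  (by R21: F3)
G2  (by R23: P62)
D1  (by R27: P57, V)
A  (by R29: F2, H3, B3)
P  (by R34: G3, H2, P48)
G1  (by R36: B1, D2)
T  (by R1: P54, G2)
E1  (by R7: C2, H3)
A1  (by R22: Z, A, B)
L  (by R25: D1, P, H)
A2  (by R28: L, H1, E)
P56  (by R30: G1)
P59  (by R35: T, P56)
Q  (by R2: P59, E1, P49)
Y  (by R13: Q, P49)
D  (by R24: A2, A1)
R  (by R31: D)
X  (by R33: Y, R)

Yes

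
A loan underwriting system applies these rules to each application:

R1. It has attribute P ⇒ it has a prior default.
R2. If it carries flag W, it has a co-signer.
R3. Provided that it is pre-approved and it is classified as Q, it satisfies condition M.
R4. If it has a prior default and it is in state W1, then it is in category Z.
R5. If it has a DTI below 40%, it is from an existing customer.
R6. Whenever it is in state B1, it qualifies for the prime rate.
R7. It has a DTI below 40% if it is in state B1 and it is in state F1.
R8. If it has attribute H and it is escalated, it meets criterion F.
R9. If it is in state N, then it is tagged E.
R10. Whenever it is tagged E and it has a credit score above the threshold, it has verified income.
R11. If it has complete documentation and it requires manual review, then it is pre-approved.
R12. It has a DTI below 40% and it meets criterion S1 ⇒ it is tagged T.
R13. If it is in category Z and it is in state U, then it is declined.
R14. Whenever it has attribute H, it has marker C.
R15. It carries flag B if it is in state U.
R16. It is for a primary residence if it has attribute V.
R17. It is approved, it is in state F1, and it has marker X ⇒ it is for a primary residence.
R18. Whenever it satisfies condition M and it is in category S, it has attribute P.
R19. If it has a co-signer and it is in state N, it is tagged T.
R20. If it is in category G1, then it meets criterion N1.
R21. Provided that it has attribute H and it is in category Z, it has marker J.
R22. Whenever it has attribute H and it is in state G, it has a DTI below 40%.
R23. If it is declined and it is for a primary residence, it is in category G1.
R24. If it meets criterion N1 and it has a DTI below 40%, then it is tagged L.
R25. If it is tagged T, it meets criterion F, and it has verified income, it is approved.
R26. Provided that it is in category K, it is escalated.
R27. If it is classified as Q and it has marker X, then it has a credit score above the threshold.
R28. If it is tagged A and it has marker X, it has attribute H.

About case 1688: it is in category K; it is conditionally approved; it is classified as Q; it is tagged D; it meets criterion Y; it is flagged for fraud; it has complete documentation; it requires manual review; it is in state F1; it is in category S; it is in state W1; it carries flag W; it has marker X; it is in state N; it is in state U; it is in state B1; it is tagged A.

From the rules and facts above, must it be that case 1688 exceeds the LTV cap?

No

Forward chaining from the given facts derives: has a co-signer, qualifies for the prime rate, has a DTI below 40%, is tagged E, is pre-approved, carries flag B, is tagged T, is escalated, has a credit score above the threshold, has attribute H, satisfies condition M, is from an existing customer, meets criterion F, has verified income, has marker C, has attribute P, is approved, has a prior default, is in category Z, is declined, is for a primary residence, has marker J, is in category G1, meets criterion N1, is tagged L.
No rule has "it exceeds the LTV cap" as its conclusion, and it is not among the given facts.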